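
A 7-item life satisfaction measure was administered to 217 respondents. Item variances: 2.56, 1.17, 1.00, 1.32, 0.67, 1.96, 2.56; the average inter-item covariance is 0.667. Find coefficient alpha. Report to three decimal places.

ΣVar(i) = 2.56 + 1.17 + 1.00 + 1.32 + 0.67 + 1.96 + 2.56 = 11.24
Sum of the 21 distinct covariances = 21 × 0.667 = 14.007
σ²_T = ΣVar(i) + 2·Σcov = 11.24 + 2 × 14.007 = 39.254
α = (7/6)·(1 − 11.24/39.254) = 0.833

α = 0.833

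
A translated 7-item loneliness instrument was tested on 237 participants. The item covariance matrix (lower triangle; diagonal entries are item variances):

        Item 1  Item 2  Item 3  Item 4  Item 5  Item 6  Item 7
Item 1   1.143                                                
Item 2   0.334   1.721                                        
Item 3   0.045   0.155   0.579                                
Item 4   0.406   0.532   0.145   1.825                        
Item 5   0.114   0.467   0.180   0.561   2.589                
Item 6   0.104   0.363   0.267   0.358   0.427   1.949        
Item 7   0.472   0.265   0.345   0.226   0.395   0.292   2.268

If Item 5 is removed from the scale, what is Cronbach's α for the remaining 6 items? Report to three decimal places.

Remaining items: Item 1, Item 2, Item 3, Item 4, Item 6, Item 7 (k = 6).
Σσ²ᵢ = 1.143 + 1.721 + 0.579 + 1.825 + 1.949 + 2.268 = 9.485
σ²_T = 9.485 + 2 × 4.309 = 18.103
α (item deleted) = (6/5)·(1 − 9.485/18.103) = 0.571

Cronbach's α = 0.571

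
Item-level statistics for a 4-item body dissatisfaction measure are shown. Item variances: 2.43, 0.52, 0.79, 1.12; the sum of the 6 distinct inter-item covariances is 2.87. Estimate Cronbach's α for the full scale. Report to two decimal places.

Cronbach's α = 0.72

Σσᵢ² = 2.43 + 0.52 + 0.79 + 1.12 = 4.86
Sum of distinct covariances = 2.87
σ²_T = Σσᵢ² + 2·Σcov = 4.86 + 2 × 2.87 = 10.60
α = (4/3)·(1 − 4.86/10.60) = 0.72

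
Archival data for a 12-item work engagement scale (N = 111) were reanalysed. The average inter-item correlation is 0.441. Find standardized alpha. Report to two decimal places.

α = 0.90

Standardized α = k·r̄ / (1 + (k−1)·r̄) = 12 × 0.441 / (1 + 11 × 0.441)
  = 5.2920 / 5.8510 = 0.90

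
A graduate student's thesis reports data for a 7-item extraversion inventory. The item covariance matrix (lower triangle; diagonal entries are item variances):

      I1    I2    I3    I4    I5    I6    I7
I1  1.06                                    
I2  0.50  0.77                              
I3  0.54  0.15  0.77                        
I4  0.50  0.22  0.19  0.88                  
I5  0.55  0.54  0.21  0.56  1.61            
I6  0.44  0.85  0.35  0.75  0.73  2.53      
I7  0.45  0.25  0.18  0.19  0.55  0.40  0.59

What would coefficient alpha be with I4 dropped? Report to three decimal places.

Remaining items: I1, I2, I3, I5, I6, I7 (k = 6).
Σσ²ᵢ = 1.06 + 0.77 + 0.77 + 1.61 + 2.53 + 0.59 = 7.33
σ²_T = 7.33 + 2 × 6.69 = 20.71
α (item deleted) = (6/5)·(1 − 7.33/20.71) = 0.775

coefficient alpha = 0.775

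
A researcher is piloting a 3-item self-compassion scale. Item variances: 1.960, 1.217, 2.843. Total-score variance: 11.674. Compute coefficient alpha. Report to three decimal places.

sum of item variances = 1.960 + 1.217 + 2.843 = 6.020
α = (k/(k−1))·(1 − sum of item variances/σ²_T) = (3/2)·(1 − 6.020/11.674) = 0.726

α = 0.726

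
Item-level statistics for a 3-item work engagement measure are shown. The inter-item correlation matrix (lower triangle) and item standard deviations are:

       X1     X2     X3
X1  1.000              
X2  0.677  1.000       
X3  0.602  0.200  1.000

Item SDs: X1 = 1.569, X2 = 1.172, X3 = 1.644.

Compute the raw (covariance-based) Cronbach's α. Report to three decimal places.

Σσ²ᵢ = 1.569² + 1.172² + 1.644² = 6.5381
Covariances σ_ij = r_ij · s_i · s_j:
  σ(X1,X2) = 0.677 × 1.569 × 1.172 = 1.2449
  σ(X1,X3) = 0.602 × 1.569 × 1.644 = 1.5528
  σ(X2,X3) = 0.200 × 1.172 × 1.644 = 0.3854
σ²_T = Σσ²ᵢ + 2·Σσ_ij = 6.5381 + 2 × 3.1831 = 12.9043
α = (3/2)·(1 − 6.5381/12.9043) = 0.740

α = 0.740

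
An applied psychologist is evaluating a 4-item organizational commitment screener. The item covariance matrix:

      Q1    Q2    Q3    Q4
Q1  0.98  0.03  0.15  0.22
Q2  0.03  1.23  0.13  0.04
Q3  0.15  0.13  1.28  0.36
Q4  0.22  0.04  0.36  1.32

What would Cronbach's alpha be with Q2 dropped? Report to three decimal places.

Remaining items: Q1, Q3, Q4 (k = 3).
Σσᵢ² = 0.98 + 1.28 + 1.32 = 3.58
σ²_T = 3.58 + 2 × 0.73 = 5.04
α (item deleted) = (3/2)·(1 − 3.58/5.04) = 0.435

Cronbach's alpha = 0.435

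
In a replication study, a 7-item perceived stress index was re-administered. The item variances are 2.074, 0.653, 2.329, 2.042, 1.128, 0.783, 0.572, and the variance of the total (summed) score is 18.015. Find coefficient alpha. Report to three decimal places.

ΣVar(i) = 2.074 + 0.653 + 2.329 + 2.042 + 1.128 + 0.783 + 0.572 = 9.581
α = (k/(k−1))·(1 − ΣVar(i)/σ²_total) = (7/6)·(1 − 9.581/18.015) = 0.546

coefficient alpha = 0.546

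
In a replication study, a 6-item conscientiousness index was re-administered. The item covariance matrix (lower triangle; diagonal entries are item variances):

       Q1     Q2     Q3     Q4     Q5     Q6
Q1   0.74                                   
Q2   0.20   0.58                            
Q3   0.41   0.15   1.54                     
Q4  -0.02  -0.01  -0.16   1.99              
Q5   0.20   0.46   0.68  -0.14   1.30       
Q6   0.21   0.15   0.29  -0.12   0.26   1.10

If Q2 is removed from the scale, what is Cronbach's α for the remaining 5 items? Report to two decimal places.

α = 0.41

Remaining items: Q1, Q3, Q4, Q5, Q6 (k = 5).
sum of item variances = 0.74 + 1.54 + 1.99 + 1.30 + 1.10 = 6.67
Var(T) = 6.67 + 2 × 1.61 = 9.89
α (item deleted) = (5/4)·(1 − 6.67/9.89) = 0.41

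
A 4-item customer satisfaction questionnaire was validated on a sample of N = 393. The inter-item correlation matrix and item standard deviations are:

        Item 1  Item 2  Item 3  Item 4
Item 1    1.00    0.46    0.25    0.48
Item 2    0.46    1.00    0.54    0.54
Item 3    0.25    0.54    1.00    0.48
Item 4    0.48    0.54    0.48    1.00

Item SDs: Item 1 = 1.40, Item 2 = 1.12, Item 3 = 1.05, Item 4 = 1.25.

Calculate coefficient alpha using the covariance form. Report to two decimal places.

α = 0.76

Σσ²ᵢ = 1.40² + 1.12² + 1.05² + 1.25² = 5.8794
Covariances σ_ij = r_ij · s_i · s_j:
  σ(Item 1,Item 2) = 0.46 × 1.40 × 1.12 = 0.7213
  σ(Item 1,Item 3) = 0.25 × 1.40 × 1.05 = 0.3675
  σ(Item 1,Item 4) = 0.48 × 1.40 × 1.25 = 0.8400
  σ(Item 2,Item 3) = 0.54 × 1.12 × 1.05 = 0.6350
  σ(Item 2,Item 4) = 0.54 × 1.12 × 1.25 = 0.7560
  σ(Item 3,Item 4) = 0.48 × 1.05 × 1.25 = 0.6300
σ²_T = Σσ²ᵢ + 2·Σσ_ij = 5.8794 + 2 × 3.9498 = 13.7790
α = (4/3)·(1 − 5.8794/13.7790) = 0.76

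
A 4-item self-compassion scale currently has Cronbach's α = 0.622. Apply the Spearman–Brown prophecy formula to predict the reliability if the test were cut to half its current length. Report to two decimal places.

predicted reliability = 0.45

Length factor m = 1/2
α' = m·α / (1 − (1−m)·α)
   = 1/2 × 0.622 / (1 − (1 − 1/2) × 0.622)
   = 0.3110 / 0.6890 = 0.45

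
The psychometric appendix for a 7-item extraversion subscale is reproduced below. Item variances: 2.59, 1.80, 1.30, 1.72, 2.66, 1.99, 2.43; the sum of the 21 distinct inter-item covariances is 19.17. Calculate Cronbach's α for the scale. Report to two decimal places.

Cronbach's α = 0.85

Σσ²ᵢ = 2.59 + 1.80 + 1.30 + 1.72 + 2.66 + 1.99 + 2.43 = 14.49
Sum of distinct covariances = 19.17
Var(T) = Σσ²ᵢ + 2·Σcov = 14.49 + 2 × 19.17 = 52.83
α = (7/6)·(1 − 14.49/52.83) = 0.85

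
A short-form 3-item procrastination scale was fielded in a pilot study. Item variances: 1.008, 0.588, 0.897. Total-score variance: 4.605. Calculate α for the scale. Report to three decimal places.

Σσᵢ² = 1.008 + 0.588 + 0.897 = 2.493
α = (k/(k−1))·(1 − Σσᵢ²/σ²_total) = (3/2)·(1 − 2.493/4.605) = 0.688

α = 0.688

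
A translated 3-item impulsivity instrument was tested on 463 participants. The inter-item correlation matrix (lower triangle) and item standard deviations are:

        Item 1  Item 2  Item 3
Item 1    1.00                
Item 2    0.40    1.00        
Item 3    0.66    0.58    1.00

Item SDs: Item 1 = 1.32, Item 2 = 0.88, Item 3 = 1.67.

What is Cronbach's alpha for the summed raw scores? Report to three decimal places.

Σσ²ᵢ = 1.32² + 0.88² + 1.67² = 5.3057
Covariances σ_ij = r_ij · s_i · s_j:
  σ(Item 1,Item 2) = 0.40 × 1.32 × 0.88 = 0.4646
  σ(Item 1,Item 3) = 0.66 × 1.32 × 1.67 = 1.4549
  σ(Item 2,Item 3) = 0.58 × 0.88 × 1.67 = 0.8524
σ²_T = Σσ²ᵢ + 2·Σσ_ij = 5.3057 + 2 × 2.7719 = 10.8495
α = (3/2)·(1 − 5.3057/10.8495) = 0.766

α = 0.766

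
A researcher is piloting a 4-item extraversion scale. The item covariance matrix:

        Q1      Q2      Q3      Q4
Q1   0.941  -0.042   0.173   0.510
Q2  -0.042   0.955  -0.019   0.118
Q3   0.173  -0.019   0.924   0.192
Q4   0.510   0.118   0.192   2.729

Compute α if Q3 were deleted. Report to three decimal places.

α = 0.303

Remaining items: Q1, Q2, Q4 (k = 3).
sum of item variances = 0.941 + 0.955 + 2.729 = 4.625
total variance = 4.625 + 2 × 0.586 = 5.797
α (item deleted) = (3/2)·(1 − 4.625/5.797) = 0.303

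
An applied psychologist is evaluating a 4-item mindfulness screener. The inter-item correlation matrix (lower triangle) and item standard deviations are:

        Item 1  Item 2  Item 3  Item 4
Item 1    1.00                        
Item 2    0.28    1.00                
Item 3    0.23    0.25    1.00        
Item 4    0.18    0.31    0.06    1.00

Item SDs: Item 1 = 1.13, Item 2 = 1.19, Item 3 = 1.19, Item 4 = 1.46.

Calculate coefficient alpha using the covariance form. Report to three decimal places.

α = 0.518

Σσ²ᵢ = 1.13² + 1.19² + 1.19² + 1.46² = 6.2407
Covariances σ_ij = r_ij · s_i · s_j:
  σ(Item 1,Item 2) = 0.28 × 1.13 × 1.19 = 0.3765
  σ(Item 1,Item 3) = 0.23 × 1.13 × 1.19 = 0.3093
  σ(Item 1,Item 4) = 0.18 × 1.13 × 1.46 = 0.2970
  σ(Item 2,Item 3) = 0.25 × 1.19 × 1.19 = 0.3540
  σ(Item 2,Item 4) = 0.31 × 1.19 × 1.46 = 0.5386
  σ(Item 3,Item 4) = 0.06 × 1.19 × 1.46 = 0.1042
σ²_T = Σσ²ᵢ + 2·Σσ_ij = 6.2407 + 2 × 1.9796 = 10.1999
α = (4/3)·(1 − 6.2407/10.1999) = 0.518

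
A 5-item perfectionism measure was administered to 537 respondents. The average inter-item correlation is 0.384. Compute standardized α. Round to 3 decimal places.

Standardized α = k·r̄ / (1 + (k−1)·r̄) = 5 × 0.384 / (1 + 4 × 0.384)
  = 1.9200 / 2.5360 = 0.757

standardized α = 0.757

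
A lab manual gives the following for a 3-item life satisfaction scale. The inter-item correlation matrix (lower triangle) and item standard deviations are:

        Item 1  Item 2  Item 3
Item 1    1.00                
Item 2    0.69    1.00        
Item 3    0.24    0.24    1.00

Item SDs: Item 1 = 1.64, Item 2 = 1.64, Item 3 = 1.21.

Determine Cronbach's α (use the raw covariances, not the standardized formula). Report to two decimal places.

α = 0.68

Σσ²ᵢ = 1.64² + 1.64² + 1.21² = 6.8433
Covariances σ_ij = r_ij · s_i · s_j:
  σ(Item 1,Item 2) = 0.69 × 1.64 × 1.64 = 1.8558
  σ(Item 1,Item 3) = 0.24 × 1.64 × 1.21 = 0.4763
  σ(Item 2,Item 3) = 0.24 × 1.64 × 1.21 = 0.4763
σ²_T = Σσ²ᵢ + 2·Σσ_ij = 6.8433 + 2 × 2.8084 = 12.4601
α = (3/2)·(1 − 6.8433/12.4601) = 0.68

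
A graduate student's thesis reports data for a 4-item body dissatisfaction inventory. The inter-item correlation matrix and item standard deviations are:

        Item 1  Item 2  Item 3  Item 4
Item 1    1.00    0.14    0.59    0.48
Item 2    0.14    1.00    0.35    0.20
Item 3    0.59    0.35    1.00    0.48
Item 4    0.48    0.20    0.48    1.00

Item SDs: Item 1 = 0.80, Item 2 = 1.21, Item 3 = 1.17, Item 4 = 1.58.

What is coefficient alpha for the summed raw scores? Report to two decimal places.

Σσ²ᵢ = 0.80² + 1.21² + 1.17² + 1.58² = 5.9694
Covariances σ_ij = r_ij · s_i · s_j:
  σ(Item 1,Item 2) = 0.14 × 0.80 × 1.21 = 0.1355
  σ(Item 1,Item 3) = 0.59 × 0.80 × 1.17 = 0.5522
  σ(Item 1,Item 4) = 0.48 × 0.80 × 1.58 = 0.6067
  σ(Item 2,Item 3) = 0.35 × 1.21 × 1.17 = 0.4955
  σ(Item 2,Item 4) = 0.20 × 1.21 × 1.58 = 0.3824
  σ(Item 3,Item 4) = 0.48 × 1.17 × 1.58 = 0.8873
σ²_T = Σσ²ᵢ + 2·Σσ_ij = 5.9694 + 2 × 3.0596 = 12.0886
α = (4/3)·(1 − 5.9694/12.0886) = 0.67

coefficient alpha = 0.67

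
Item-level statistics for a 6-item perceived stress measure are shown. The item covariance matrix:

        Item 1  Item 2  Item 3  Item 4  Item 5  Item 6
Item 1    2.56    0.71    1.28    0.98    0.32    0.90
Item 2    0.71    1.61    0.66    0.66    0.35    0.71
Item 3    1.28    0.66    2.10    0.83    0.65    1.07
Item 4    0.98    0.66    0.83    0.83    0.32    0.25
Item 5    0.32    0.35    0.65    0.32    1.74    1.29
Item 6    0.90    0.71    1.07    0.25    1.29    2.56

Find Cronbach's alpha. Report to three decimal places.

Cronbach's alpha = 0.790

Σσ²ᵢ = 2.56 + 1.61 + 2.10 + 0.83 + 1.74 + 2.56 = 11.40
Sum of off-diagonal covariances = 10.98
Var(T) = 11.40 + 2 × 10.98 = 33.36
α = (k/(k−1))·(1 − Σσ²ᵢ/Var(T)) = (6/5)·(1 − 11.40/33.36) = 0.790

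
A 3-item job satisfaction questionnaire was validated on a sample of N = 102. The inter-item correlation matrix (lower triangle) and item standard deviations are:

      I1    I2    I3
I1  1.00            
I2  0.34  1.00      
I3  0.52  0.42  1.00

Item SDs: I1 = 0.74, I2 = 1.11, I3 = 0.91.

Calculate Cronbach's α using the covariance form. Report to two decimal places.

Cronbach's α = 0.67

Σσ²ᵢ = 0.74² + 1.11² + 0.91² = 2.6078
Covariances σ_ij = r_ij · s_i · s_j:
  σ(I1,I2) = 0.34 × 0.74 × 1.11 = 0.2793
  σ(I1,I3) = 0.52 × 0.74 × 0.91 = 0.3502
  σ(I2,I3) = 0.42 × 1.11 × 0.91 = 0.4242
σ²_T = Σσ²ᵢ + 2·Σσ_ij = 2.6078 + 2 × 1.0537 = 4.7152
α = (3/2)·(1 − 2.6078/4.7152) = 0.67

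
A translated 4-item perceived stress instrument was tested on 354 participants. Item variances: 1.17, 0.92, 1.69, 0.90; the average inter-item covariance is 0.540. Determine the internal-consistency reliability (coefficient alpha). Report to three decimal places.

Σσᵢ² = 1.17 + 0.92 + 1.69 + 0.90 = 4.68
Sum of the 6 distinct covariances = 6 × 0.540 = 3.240
σ²_total = Σσᵢ² + 2·Σcov = 4.68 + 2 × 3.240 = 11.160
α = (4/3)·(1 − 4.68/11.160) = 0.774

coefficient alpha = 0.774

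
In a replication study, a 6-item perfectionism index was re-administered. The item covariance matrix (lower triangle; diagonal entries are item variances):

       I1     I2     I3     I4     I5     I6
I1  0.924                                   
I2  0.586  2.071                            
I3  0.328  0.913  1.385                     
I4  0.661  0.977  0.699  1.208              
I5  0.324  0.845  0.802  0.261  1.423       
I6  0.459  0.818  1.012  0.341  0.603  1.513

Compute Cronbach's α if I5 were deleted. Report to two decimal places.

Cronbach's α = 0.82

Remaining items: I1, I2, I3, I4, I6 (k = 5).
Σσᵢ² = 0.924 + 2.071 + 1.385 + 1.208 + 1.513 = 7.101
σ²_T = 7.101 + 2 × 6.794 = 20.689
α (item deleted) = (5/4)·(1 − 7.101/20.689) = 0.82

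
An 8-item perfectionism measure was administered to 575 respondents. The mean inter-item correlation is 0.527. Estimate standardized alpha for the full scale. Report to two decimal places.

standardized alpha = 0.90

Standardized α = k·r̄ / (1 + (k−1)·r̄) = 8 × 0.527 / (1 + 7 × 0.527)
  = 4.2160 / 4.6890 = 0.90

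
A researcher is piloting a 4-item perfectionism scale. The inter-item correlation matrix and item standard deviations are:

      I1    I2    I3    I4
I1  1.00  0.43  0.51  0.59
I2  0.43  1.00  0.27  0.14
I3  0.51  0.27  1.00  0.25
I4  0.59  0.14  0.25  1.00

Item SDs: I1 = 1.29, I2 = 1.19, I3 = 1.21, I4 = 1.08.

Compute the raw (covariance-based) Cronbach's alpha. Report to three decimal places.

Σσ²ᵢ = 1.29² + 1.19² + 1.21² + 1.08² = 5.7107
Covariances σ_ij = r_ij · s_i · s_j:
  σ(I1,I2) = 0.43 × 1.29 × 1.19 = 0.6601
  σ(I1,I3) = 0.51 × 1.29 × 1.21 = 0.7961
  σ(I1,I4) = 0.59 × 1.29 × 1.08 = 0.8220
  σ(I2,I3) = 0.27 × 1.19 × 1.21 = 0.3888
  σ(I2,I4) = 0.14 × 1.19 × 1.08 = 0.1799
  σ(I3,I4) = 0.25 × 1.21 × 1.08 = 0.3267
σ²_T = Σσ²ᵢ + 2·Σσ_ij = 5.7107 + 2 × 3.1736 = 12.0579
α = (4/3)·(1 − 5.7107/12.0579) = 0.702

Cronbach's alpha = 0.702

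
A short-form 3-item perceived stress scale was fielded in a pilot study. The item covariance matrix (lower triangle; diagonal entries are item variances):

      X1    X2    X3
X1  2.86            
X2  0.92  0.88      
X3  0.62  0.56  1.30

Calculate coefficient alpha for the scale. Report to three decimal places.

α = 0.682

Σσ²ᵢ = 2.86 + 0.88 + 1.30 = 5.04
Sum of the distinct covariances = 2.10
total variance = 5.04 + 2 × 2.10 = 9.24
α = (k/(k−1))·(1 − Σσ²ᵢ/total variance) = (3/2)·(1 − 5.04/9.24) = 0.682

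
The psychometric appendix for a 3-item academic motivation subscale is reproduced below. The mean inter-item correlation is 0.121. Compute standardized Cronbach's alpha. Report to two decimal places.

standardized Cronbach's alpha = 0.29

Standardized α = k·r̄ / (1 + (k−1)·r̄) = 3 × 0.121 / (1 + 2 × 0.121)
  = 0.3630 / 1.2420 = 0.29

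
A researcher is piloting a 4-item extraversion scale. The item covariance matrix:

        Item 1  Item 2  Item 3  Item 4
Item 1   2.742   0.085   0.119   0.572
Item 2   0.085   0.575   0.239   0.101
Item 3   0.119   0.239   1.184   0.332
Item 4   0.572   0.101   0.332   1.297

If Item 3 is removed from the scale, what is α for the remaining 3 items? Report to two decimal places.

α = 0.37

Remaining items: Item 1, Item 2, Item 4 (k = 3).
ΣVar(i) = 2.742 + 0.575 + 1.297 = 4.614
σ²_T = 4.614 + 2 × 0.758 = 6.130
α (item deleted) = (3/2)·(1 − 4.614/6.130) = 0.37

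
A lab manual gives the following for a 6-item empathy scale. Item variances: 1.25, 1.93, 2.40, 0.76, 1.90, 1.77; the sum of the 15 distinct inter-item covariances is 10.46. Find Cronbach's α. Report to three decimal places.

ΣVar(i) = 1.25 + 1.93 + 2.40 + 0.76 + 1.90 + 1.77 = 10.01
Sum of distinct covariances = 10.46
σ²_total = ΣVar(i) + 2·Σcov = 10.01 + 2 × 10.46 = 30.93
α = (6/5)·(1 − 10.01/30.93) = 0.812

Cronbach's α = 0.812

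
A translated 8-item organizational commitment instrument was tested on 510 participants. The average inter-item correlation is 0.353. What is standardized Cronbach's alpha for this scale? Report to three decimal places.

standardized Cronbach's alpha = 0.814

Standardized α = k·r̄ / (1 + (k−1)·r̄) = 8 × 0.353 / (1 + 7 × 0.353)
  = 2.8240 / 3.4710 = 0.814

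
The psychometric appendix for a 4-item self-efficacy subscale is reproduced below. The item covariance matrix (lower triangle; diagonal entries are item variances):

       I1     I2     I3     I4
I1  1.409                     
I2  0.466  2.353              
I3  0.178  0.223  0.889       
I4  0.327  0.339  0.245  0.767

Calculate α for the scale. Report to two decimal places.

Σσ²ᵢ = 1.409 + 2.353 + 0.889 + 0.767 = 5.418
Sum of off-diagonal covariances = 1.778
total variance = 5.418 + 2 × 1.778 = 8.974
α = (k/(k−1))·(1 − Σσ²ᵢ/total variance) = (4/3)·(1 − 5.418/8.974) = 0.53

α = 0.53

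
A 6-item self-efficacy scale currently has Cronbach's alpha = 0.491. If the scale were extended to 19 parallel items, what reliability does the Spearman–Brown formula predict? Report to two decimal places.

Length factor m = 19/6 = 3.1667
α' = m·α / (1 + (m−1)·α)
   = 19/6 × 0.491 / (1 + (19/6 − 1) × 0.491)
   = 1.5548 / 2.0638 = 0.75

predicted reliability = 0.75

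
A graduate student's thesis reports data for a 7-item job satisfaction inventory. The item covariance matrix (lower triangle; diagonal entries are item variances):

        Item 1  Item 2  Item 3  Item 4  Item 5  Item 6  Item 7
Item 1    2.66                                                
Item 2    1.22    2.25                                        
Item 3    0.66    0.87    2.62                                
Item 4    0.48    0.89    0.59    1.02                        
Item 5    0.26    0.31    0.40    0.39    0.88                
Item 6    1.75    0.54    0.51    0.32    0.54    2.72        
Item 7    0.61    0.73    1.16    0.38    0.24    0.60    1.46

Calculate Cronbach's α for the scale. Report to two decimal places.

ΣVar(i) = 2.66 + 2.25 + 2.62 + 1.02 + 0.88 + 2.72 + 1.46 = 13.61
Σ_{i<j} σ_ij = 13.45
σ²_T = 13.61 + 2 × 13.45 = 40.51
α = (k/(k−1))·(1 − ΣVar(i)/σ²_T) = (7/6)·(1 − 13.61/40.51) = 0.77

Cronbach's α = 0.77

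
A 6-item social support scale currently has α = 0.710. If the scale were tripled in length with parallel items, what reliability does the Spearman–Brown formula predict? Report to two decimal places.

Length factor m = 3
α' = m·α / (1 + (m−1)·α)
   = 3 × 0.710 / (1 + (3 − 1) × 0.710)
   = 2.1300 / 2.4200 = 0.88

predicted reliability = 0.88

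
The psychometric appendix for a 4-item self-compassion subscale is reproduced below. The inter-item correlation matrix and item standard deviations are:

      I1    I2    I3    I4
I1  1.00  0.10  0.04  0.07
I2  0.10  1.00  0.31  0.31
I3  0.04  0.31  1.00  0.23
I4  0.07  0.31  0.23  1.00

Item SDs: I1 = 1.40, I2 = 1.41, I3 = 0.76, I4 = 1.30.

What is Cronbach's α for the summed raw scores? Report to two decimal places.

Σσ²ᵢ = 1.40² + 1.41² + 0.76² + 1.30² = 6.2157
Covariances σ_ij = r_ij · s_i · s_j:
  σ(I1,I2) = 0.10 × 1.40 × 1.41 = 0.1974
  σ(I1,I3) = 0.04 × 1.40 × 0.76 = 0.0426
  σ(I1,I4) = 0.07 × 1.40 × 1.30 = 0.1274
  σ(I2,I3) = 0.31 × 1.41 × 0.76 = 0.3322
  σ(I2,I4) = 0.31 × 1.41 × 1.30 = 0.5682
  σ(I3,I4) = 0.23 × 0.76 × 1.30 = 0.2272
σ²_T = Σσ²ᵢ + 2·Σσ_ij = 6.2157 + 2 × 1.4950 = 9.2057
α = (4/3)·(1 − 6.2157/9.2057) = 0.43

α = 0.43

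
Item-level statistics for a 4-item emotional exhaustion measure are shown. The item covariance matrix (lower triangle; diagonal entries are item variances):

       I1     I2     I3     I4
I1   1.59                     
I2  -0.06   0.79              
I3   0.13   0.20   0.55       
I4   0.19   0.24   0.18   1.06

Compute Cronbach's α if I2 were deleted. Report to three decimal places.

Cronbach's α = 0.357

Remaining items: I1, I3, I4 (k = 3).
sum of item variances = 1.59 + 0.55 + 1.06 = 3.20
σ²_total = 3.20 + 2 × 0.50 = 4.20
α (item deleted) = (3/2)·(1 − 3.20/4.20) = 0.357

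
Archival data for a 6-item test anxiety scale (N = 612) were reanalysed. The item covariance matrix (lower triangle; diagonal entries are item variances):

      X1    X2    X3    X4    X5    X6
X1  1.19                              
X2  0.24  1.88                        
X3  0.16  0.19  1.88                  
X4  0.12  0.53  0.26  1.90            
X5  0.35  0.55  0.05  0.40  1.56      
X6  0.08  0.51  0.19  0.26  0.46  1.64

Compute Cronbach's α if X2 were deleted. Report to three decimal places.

α = 0.454

Remaining items: X1, X3, X4, X5, X6 (k = 5).
Σσᵢ² = 1.19 + 1.88 + 1.90 + 1.56 + 1.64 = 8.17
total variance = 8.17 + 2 × 2.33 = 12.83
α (item deleted) = (5/4)·(1 − 8.17/12.83) = 0.454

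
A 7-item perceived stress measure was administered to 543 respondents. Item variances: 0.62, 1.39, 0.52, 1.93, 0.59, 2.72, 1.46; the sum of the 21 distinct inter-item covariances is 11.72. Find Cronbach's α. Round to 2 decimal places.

Cronbach's α = 0.84

sum of item variances = 0.62 + 1.39 + 0.52 + 1.93 + 0.59 + 2.72 + 1.46 = 9.23
Sum of distinct covariances = 11.72
σ²_T = sum of item variances + 2·Σcov = 9.23 + 2 × 11.72 = 32.67
α = (7/6)·(1 − 9.23/32.67) = 0.84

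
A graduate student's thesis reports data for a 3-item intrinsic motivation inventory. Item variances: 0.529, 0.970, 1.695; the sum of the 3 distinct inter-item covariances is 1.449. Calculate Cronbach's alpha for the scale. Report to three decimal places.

α = 0.714

sum of item variances = 0.529 + 0.970 + 1.695 = 3.194
Sum of distinct covariances = 1.449
Var(T) = sum of item variances + 2·Σcov = 3.194 + 2 × 1.449 = 6.092
α = (3/2)·(1 − 3.194/6.092) = 0.714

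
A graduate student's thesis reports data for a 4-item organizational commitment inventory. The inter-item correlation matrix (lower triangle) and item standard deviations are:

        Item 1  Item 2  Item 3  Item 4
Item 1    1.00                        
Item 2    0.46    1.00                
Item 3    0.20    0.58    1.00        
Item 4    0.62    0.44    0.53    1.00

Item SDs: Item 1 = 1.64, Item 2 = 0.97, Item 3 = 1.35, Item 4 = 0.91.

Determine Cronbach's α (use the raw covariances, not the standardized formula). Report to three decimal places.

Cronbach's α = 0.738

Σσ²ᵢ = 1.64² + 0.97² + 1.35² + 0.91² = 6.2811
Covariances σ_ij = r_ij · s_i · s_j:
  σ(Item 1,Item 2) = 0.46 × 1.64 × 0.97 = 0.7318
  σ(Item 1,Item 3) = 0.20 × 1.64 × 1.35 = 0.4428
  σ(Item 1,Item 4) = 0.62 × 1.64 × 0.91 = 0.9253
  σ(Item 2,Item 3) = 0.58 × 0.97 × 1.35 = 0.7595
  σ(Item 2,Item 4) = 0.44 × 0.97 × 0.91 = 0.3884
  σ(Item 3,Item 4) = 0.53 × 1.35 × 0.91 = 0.6511
σ²_T = Σσ²ᵢ + 2·Σσ_ij = 6.2811 + 2 × 3.8989 = 14.0789
α = (4/3)·(1 − 6.2811/14.0789) = 0.738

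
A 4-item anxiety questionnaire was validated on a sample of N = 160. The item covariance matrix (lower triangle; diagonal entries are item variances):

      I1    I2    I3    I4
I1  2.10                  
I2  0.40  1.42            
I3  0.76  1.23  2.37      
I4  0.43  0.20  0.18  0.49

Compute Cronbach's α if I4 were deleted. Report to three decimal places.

α = 0.672

Remaining items: I1, I2, I3 (k = 3).
ΣVar(i) = 2.10 + 1.42 + 2.37 = 5.89
Var(T) = 5.89 + 2 × 2.39 = 10.67
α (item deleted) = (3/2)·(1 − 5.89/10.67) = 0.672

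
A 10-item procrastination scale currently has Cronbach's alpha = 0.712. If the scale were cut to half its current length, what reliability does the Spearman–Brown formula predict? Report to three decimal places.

Length factor m = 1/2
α' = m·α / (1 − (1−m)·α)
   = 1/2 × 0.712 / (1 − (1 − 1/2) × 0.712)
   = 0.3560 / 0.6440 = 0.553

predicted reliability = 0.553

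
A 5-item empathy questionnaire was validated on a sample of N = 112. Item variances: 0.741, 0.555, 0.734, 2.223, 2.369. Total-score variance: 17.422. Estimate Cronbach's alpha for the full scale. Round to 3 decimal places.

Cronbach's alpha = 0.775

ΣVar(i) = 0.741 + 0.555 + 0.734 + 2.223 + 2.369 = 6.622
α = (k/(k−1))·(1 − ΣVar(i)/σ²_total) = (5/4)·(1 − 6.622/17.422) = 0.775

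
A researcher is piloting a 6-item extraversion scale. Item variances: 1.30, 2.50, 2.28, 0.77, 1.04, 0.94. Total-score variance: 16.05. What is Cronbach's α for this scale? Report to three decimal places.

α = 0.540

Σσᵢ² = 1.30 + 2.50 + 2.28 + 0.77 + 1.04 + 0.94 = 8.83
α = (k/(k−1))·(1 − Σσᵢ²/total variance) = (6/5)·(1 − 8.83/16.05) = 0.540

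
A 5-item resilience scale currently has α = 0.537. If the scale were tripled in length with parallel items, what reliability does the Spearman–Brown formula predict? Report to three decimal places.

Length factor m = 3
α' = m·α / (1 + (m−1)·α)
   = 3 × 0.537 / (1 + (3 − 1) × 0.537)
   = 1.6110 / 2.0740 = 0.777

predicted reliability = 0.777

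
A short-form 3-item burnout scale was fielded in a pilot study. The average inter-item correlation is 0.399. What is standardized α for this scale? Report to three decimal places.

Standardized α = k·r̄ / (1 + (k−1)·r̄) = 3 × 0.399 / (1 + 2 × 0.399)
  = 1.1970 / 1.7980 = 0.666

α = 0.666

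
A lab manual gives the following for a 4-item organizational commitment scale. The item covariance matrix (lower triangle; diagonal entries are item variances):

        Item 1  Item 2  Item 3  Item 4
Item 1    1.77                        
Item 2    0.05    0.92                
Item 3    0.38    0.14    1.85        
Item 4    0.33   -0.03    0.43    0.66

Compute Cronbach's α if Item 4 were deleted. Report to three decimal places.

Remaining items: Item 1, Item 2, Item 3 (k = 3).
Σσ²ᵢ = 1.77 + 0.92 + 1.85 = 4.54
total variance = 4.54 + 2 × 0.57 = 5.68
α (item deleted) = (3/2)·(1 − 4.54/5.68) = 0.301

α = 0.301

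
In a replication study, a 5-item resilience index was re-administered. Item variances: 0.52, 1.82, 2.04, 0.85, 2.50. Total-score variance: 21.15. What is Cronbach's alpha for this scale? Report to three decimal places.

α = 0.793

Σσ²ᵢ = 0.52 + 1.82 + 2.04 + 0.85 + 2.50 = 7.73
α = (k/(k−1))·(1 − Σσ²ᵢ/σ²_T) = (5/4)·(1 − 7.73/21.15) = 0.793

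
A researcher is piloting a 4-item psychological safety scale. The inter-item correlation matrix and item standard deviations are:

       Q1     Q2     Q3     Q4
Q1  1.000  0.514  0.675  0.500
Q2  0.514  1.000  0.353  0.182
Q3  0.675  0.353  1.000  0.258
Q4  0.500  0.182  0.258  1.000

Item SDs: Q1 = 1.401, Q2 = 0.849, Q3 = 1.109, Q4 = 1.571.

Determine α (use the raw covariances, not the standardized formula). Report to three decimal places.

α = 0.723

Σσ²ᵢ = 1.401² + 0.849² + 1.109² + 1.571² = 6.3815
Covariances σ_ij = r_ij · s_i · s_j:
  σ(Q1,Q2) = 0.514 × 1.401 × 0.849 = 0.6114
  σ(Q1,Q3) = 0.675 × 1.401 × 1.109 = 1.0488
  σ(Q1,Q4) = 0.500 × 1.401 × 1.571 = 1.1005
  σ(Q2,Q3) = 0.353 × 0.849 × 1.109 = 0.3324
  σ(Q2,Q4) = 0.182 × 0.849 × 1.571 = 0.2427
  σ(Q3,Q4) = 0.258 × 1.109 × 1.571 = 0.4495
σ²_T = Σσ²ᵢ + 2·Σσ_ij = 6.3815 + 2 × 3.7853 = 13.9521
α = (4/3)·(1 − 6.3815/13.9521) = 0.723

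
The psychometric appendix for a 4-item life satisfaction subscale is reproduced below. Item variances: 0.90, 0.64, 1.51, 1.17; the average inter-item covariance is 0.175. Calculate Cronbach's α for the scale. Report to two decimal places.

ΣVar(i) = 0.90 + 0.64 + 1.51 + 1.17 = 4.22
Sum of the 6 distinct covariances = 6 × 0.175 = 1.050
σ²_T = ΣVar(i) + 2·Σcov = 4.22 + 2 × 1.050 = 6.320
α = (4/3)·(1 − 4.22/6.320) = 0.44

α = 0.44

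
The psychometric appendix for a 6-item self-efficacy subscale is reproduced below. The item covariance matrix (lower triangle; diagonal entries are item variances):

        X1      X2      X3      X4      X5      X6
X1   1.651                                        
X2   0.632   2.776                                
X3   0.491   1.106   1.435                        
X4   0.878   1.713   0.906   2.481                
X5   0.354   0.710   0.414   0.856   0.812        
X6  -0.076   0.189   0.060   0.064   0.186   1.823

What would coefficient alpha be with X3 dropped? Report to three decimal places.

Remaining items: X1, X2, X4, X5, X6 (k = 5).
ΣVar(i) = 1.651 + 2.776 + 2.481 + 0.812 + 1.823 = 9.543
Var(T) = 9.543 + 2 × 5.506 = 20.555
α (item deleted) = (5/4)·(1 − 9.543/20.555) = 0.670

α = 0.670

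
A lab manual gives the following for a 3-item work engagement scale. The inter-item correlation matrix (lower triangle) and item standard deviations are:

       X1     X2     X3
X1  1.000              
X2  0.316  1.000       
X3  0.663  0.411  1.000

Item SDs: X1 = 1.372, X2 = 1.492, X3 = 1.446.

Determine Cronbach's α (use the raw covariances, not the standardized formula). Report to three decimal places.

Σσ²ᵢ = 1.372² + 1.492² + 1.446² = 6.1994
Covariances σ_ij = r_ij · s_i · s_j:
  σ(X1,X2) = 0.316 × 1.372 × 1.492 = 0.6469
  σ(X1,X3) = 0.663 × 1.372 × 1.446 = 1.3153
  σ(X2,X3) = 0.411 × 1.492 × 1.446 = 0.8867
σ²_T = Σσ²ᵢ + 2·Σσ_ij = 6.1994 + 2 × 2.8489 = 11.8972
α = (3/2)·(1 − 6.1994/11.8972) = 0.718

Cronbach's α = 0.718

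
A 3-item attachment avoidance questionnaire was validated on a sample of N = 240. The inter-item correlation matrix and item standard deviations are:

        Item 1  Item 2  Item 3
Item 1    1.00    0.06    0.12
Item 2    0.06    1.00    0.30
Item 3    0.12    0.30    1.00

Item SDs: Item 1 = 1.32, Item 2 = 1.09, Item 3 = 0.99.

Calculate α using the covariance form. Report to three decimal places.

α = 0.337

Σσ²ᵢ = 1.32² + 1.09² + 0.99² = 3.9106
Covariances σ_ij = r_ij · s_i · s_j:
  σ(Item 1,Item 2) = 0.06 × 1.32 × 1.09 = 0.0863
  σ(Item 1,Item 3) = 0.12 × 1.32 × 0.99 = 0.1568
  σ(Item 2,Item 3) = 0.30 × 1.09 × 0.99 = 0.3237
σ²_T = Σσ²ᵢ + 2·Σσ_ij = 3.9106 + 2 × 0.5668 = 5.0442
α = (3/2)·(1 − 3.9106/5.0442) = 0.337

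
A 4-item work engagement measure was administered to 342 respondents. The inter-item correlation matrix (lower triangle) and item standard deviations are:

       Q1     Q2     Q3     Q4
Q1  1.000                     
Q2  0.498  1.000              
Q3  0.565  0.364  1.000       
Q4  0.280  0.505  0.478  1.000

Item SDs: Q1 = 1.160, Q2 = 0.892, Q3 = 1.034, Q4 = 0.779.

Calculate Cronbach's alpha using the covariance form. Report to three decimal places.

Σσ²ᵢ = 1.160² + 0.892² + 1.034² + 0.779² = 3.8173
Covariances σ_ij = r_ij · s_i · s_j:
  σ(Q1,Q2) = 0.498 × 1.160 × 0.892 = 0.5153
  σ(Q1,Q3) = 0.565 × 1.160 × 1.034 = 0.6777
  σ(Q1,Q4) = 0.280 × 1.160 × 0.779 = 0.2530
  σ(Q2,Q3) = 0.364 × 0.892 × 1.034 = 0.3357
  σ(Q2,Q4) = 0.505 × 0.892 × 0.779 = 0.3509
  σ(Q3,Q4) = 0.478 × 1.034 × 0.779 = 0.3850
σ²_T = Σσ²ᵢ + 2·Σσ_ij = 3.8173 + 2 × 2.5176 = 8.8525
α = (4/3)·(1 − 3.8173/8.8525) = 0.758

α = 0.758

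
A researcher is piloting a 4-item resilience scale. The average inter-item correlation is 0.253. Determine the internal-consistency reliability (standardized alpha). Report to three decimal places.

α = 0.575

Standardized α = k·r̄ / (1 + (k−1)·r̄) = 4 × 0.253 / (1 + 3 × 0.253)
  = 1.0120 / 1.7590 = 0.575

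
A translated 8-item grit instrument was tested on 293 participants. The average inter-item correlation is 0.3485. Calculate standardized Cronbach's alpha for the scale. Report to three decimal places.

Standardized α = k·r̄ / (1 + (k−1)·r̄) = 8 × 0.3485 / (1 + 7 × 0.3485)
  = 2.7880 / 3.4395 = 0.811

α = 0.811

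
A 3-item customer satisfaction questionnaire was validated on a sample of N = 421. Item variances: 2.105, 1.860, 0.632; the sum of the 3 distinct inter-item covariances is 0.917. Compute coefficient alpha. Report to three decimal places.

coefficient alpha = 0.428

Σσ²ᵢ = 2.105 + 1.860 + 0.632 = 4.597
Sum of distinct covariances = 0.917
σ²_total = Σσ²ᵢ + 2·Σcov = 4.597 + 2 × 0.917 = 6.431
α = (3/2)·(1 − 4.597/6.431) = 0.428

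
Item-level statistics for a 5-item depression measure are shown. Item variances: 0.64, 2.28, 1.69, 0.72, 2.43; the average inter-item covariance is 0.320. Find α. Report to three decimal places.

Σσᵢ² = 0.64 + 2.28 + 1.69 + 0.72 + 2.43 = 7.76
Sum of the 10 distinct covariances = 10 × 0.320 = 3.200
σ²_total = Σσᵢ² + 2·Σcov = 7.76 + 2 × 3.200 = 14.160
α = (5/4)·(1 − 7.76/14.160) = 0.565

α = 0.565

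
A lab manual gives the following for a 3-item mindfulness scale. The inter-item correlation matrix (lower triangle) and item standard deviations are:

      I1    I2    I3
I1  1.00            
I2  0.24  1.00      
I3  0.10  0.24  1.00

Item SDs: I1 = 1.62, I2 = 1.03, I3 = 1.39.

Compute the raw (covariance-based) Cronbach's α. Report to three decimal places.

Σσ²ᵢ = 1.62² + 1.03² + 1.39² = 5.6174
Covariances σ_ij = r_ij · s_i · s_j:
  σ(I1,I2) = 0.24 × 1.62 × 1.03 = 0.4005
  σ(I1,I3) = 0.10 × 1.62 × 1.39 = 0.2252
  σ(I2,I3) = 0.24 × 1.03 × 1.39 = 0.3436
σ²_T = Σσ²ᵢ + 2·Σσ_ij = 5.6174 + 2 × 0.9693 = 7.5560
α = (3/2)·(1 − 5.6174/7.5560) = 0.385

α = 0.385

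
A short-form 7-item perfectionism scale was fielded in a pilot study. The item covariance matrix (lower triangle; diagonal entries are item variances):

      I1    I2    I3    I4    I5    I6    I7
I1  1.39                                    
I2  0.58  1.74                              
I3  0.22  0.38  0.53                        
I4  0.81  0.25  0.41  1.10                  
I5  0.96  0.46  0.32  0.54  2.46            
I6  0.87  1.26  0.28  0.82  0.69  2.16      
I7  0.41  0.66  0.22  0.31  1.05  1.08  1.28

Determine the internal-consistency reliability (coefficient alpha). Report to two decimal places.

coefficient alpha = 0.82

ΣVar(i) = 1.39 + 1.74 + 0.53 + 1.10 + 2.46 + 2.16 + 1.28 = 10.66
Σ_{i<j} σ_ij = 12.58
total variance = 10.66 + 2 × 12.58 = 35.82
α = (k/(k−1))·(1 − ΣVar(i)/total variance) = (7/6)·(1 − 10.66/35.82) = 0.82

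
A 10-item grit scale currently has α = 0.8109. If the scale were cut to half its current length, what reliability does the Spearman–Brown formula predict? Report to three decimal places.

Length factor m = 1/2
α' = m·α / (1 − (1−m)·α)
   = 1/2 × 0.8109 / (1 − (1 − 1/2) × 0.8109)
   = 0.4054 / 0.5946 = 0.682

predicted reliability = 0.682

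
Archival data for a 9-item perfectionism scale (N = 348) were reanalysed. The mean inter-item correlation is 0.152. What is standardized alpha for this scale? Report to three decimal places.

Standardized α = k·r̄ / (1 + (k−1)·r̄) = 9 × 0.152 / (1 + 8 × 0.152)
  = 1.3680 / 2.2160 = 0.617

standardized alpha = 0.617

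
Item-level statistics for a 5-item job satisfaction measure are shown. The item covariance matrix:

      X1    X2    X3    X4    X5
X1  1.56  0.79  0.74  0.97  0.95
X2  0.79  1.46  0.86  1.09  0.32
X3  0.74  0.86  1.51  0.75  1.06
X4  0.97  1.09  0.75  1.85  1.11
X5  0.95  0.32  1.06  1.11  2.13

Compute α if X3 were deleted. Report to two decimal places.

Remaining items: X1, X2, X4, X5 (k = 4).
ΣVar(i) = 1.56 + 1.46 + 1.85 + 2.13 = 7.00
Var(T) = 7.00 + 2 × 5.23 = 17.46
α (item deleted) = (4/3)·(1 − 7.00/17.46) = 0.80

α = 0.80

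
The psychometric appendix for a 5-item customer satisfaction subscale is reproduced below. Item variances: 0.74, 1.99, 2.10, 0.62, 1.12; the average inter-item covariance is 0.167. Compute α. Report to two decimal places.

α = 0.42

sum of item variances = 0.74 + 1.99 + 2.10 + 0.62 + 1.12 = 6.57
Sum of the 10 distinct covariances = 10 × 0.167 = 1.670
total variance = sum of item variances + 2·Σcov = 6.57 + 2 × 1.670 = 9.910
α = (5/4)·(1 − 6.57/9.910) = 0.42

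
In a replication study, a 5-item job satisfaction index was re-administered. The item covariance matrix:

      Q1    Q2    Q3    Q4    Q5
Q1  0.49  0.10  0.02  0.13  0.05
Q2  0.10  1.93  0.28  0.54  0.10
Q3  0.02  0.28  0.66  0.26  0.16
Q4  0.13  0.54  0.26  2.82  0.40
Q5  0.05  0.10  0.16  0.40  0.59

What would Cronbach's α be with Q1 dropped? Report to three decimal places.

Remaining items: Q2, Q3, Q4, Q5 (k = 4).
Σσ²ᵢ = 1.93 + 0.66 + 2.82 + 0.59 = 6.00
σ²_total = 6.00 + 2 × 1.74 = 9.48
α (item deleted) = (4/3)·(1 − 6.00/9.48) = 0.489

Cronbach's α = 0.489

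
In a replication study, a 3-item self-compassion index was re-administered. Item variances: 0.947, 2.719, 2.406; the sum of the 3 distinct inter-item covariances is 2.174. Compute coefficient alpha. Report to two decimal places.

α = 0.63

Σσ²ᵢ = 0.947 + 2.719 + 2.406 = 6.072
Sum of distinct covariances = 2.174
σ²_T = Σσ²ᵢ + 2·Σcov = 6.072 + 2 × 2.174 = 10.420
α = (3/2)·(1 − 6.072/10.420) = 0.63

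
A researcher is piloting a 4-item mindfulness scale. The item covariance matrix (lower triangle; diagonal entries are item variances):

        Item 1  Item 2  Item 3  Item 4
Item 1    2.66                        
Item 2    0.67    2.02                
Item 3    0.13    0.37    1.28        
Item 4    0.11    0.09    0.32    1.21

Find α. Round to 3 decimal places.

α = 0.427

Σσᵢ² = 2.66 + 2.02 + 1.28 + 1.21 = 7.17
Sum of off-diagonal covariances = 1.69
Var(T) = 7.17 + 2 × 1.69 = 10.55
α = (k/(k−1))·(1 − Σσᵢ²/Var(T)) = (4/3)·(1 − 7.17/10.55) = 0.427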